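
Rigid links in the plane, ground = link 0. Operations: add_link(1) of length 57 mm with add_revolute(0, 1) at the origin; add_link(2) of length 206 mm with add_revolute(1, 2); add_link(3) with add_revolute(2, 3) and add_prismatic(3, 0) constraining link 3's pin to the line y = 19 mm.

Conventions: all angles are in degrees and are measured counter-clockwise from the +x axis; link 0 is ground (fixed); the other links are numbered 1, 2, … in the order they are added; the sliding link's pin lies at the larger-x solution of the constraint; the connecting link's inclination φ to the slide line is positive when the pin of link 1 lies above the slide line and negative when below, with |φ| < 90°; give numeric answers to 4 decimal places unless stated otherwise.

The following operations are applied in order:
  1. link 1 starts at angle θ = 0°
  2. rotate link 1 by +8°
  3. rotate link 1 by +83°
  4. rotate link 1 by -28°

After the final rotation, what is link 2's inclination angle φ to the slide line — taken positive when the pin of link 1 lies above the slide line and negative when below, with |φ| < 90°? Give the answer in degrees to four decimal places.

geometry: r = 57 mm, L = 206 mm, e = 19 mm; θ starts at 0°
rotate link 1 by +8°: θ ← 0° +8° = 8°
rotate link 1 by +83°: θ ← 8° +83° = 91°
rotate link 1 by -28°: θ ← 91° -28° = 63°
h = r sin θ − e = 50.787372 − 19 = 31.787372
sin φ = h / L = 31.787372 / 206 = 0.15430763
φ = arcsin(0.15430763) = 8.876643°

8.8766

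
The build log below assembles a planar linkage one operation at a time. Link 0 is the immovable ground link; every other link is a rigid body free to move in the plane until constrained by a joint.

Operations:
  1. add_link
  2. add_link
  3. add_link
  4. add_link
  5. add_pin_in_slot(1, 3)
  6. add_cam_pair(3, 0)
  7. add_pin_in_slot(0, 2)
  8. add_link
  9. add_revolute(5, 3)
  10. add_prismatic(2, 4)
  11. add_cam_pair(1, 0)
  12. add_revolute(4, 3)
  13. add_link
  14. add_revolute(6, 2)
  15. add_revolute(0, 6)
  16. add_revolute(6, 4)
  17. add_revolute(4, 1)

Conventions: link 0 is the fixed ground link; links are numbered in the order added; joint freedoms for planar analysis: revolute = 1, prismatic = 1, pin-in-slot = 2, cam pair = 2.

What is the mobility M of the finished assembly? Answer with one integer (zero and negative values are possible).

(L,J1,J2)=(1,0,0); link0 fixed
link1: (2,0,0)
link2: (3,0,0)
link3: (4,0,0)
link4: (5,0,0)
PS 1-3 [J2]: (5,0,1)
C 3-0 [J2]: (5,0,2)
PS 0-2 [J2]: (5,0,3)
link5: (6,0,3)
R 5-3 [J1]: (6,1,3)
P 2-4 [J1]: (6,2,3)
C 1-0 [J2]: (6,2,4)
R 4-3 [J1]: (6,3,4)
link6: (7,3,4)
R 6-2 [J1]: (7,4,4)
R 0-6 [J1]: (7,5,4)
R 6-4 [J1]: (7,6,4)
R 4-1 [J1]: (7,7,4)
Grübler: 3·6 − 2·7 − 4 = 0

M = 0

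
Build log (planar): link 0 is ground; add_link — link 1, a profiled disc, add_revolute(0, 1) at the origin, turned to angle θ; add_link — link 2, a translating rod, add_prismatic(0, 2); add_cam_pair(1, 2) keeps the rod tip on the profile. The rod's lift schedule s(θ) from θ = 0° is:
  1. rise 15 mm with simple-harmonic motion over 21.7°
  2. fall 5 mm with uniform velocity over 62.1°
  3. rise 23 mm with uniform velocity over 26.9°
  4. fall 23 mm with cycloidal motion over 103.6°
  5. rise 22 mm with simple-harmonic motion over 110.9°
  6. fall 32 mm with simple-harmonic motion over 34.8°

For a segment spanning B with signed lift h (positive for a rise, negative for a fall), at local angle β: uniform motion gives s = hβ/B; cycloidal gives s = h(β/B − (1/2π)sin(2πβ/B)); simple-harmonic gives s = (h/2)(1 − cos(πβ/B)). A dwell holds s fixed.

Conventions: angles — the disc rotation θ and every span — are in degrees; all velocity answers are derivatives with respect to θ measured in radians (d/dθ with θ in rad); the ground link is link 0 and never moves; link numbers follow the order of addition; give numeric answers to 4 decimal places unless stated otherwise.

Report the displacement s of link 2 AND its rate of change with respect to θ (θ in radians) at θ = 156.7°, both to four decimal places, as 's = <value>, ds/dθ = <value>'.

seg 1 [0°–21.7°] simple-harmonic, h=15: full span → s += 15 → s = 15.0000
seg 2 [21.7°–83.8°] uniform, h=-5: full span → s += -5 → s = 10.0000
seg 3 [83.8°–110.7°] uniform, h=23: full span → s += 23 → s = 33.0000
seg 4 [110.7°–214.3°] cycloidal, h=-23: θ=156.7° here. β=46, B=103.6. -23·(0.4440 − sin(2π·0.4440)/(2π)) = -8.9511 → s = 24.0489
velocity in seg [110.7°–214.3°] (cycloidal), θ in radians: β = 46° = 0.8029 rad, B = 103.6° = 1.8082 rad; ds/dθ = (h/B)(1 − cos(2πβ/B)) = ((-23)/1.8082)(1 − cos(2π·0.4440)) = -24.661325 mm/rad

s = 24.0489, ds/dθ = -24.6613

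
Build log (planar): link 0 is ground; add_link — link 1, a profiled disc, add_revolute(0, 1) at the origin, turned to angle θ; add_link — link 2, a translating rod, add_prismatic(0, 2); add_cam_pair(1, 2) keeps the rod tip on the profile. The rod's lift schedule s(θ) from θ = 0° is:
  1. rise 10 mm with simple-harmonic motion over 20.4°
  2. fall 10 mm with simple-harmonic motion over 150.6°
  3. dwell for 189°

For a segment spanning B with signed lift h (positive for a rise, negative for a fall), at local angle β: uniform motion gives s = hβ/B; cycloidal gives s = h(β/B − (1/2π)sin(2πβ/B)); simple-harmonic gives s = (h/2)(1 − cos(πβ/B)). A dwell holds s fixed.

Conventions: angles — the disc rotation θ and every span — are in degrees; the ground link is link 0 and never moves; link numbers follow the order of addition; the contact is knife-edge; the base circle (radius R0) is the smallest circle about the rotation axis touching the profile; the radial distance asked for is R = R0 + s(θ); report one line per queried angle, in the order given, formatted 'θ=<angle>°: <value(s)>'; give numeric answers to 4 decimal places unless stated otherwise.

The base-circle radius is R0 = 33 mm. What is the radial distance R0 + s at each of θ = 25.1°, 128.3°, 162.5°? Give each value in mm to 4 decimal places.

seg 1 [0°–20.4°] simple-harmonic, h=10: full span → s += 10 → s = 10.0000
seg 2 [20.4°–171°] simple-harmonic, h=-10: θ=25.1° here. β=4.7, B=150.6. -10/2·(1 − cos(π·0.0312)) = -0.0240 → s = 9.9760
seg 2 [20.4°–171°] simple-harmonic, h=-10: θ=128.3° here. β=107.9, B=150.6. -10/2·(1 − cos(π·0.7165)) = -8.1442 → s = 1.8558
seg 2 [20.4°–171°] simple-harmonic, h=-10: θ=162.5° here. β=142.1, B=150.6. -10/2·(1 − cos(π·0.9436)) = -9.9216 → s = 0.0784
θ=25.1°: R = R0 + s = 33 + 9.9760 = 42.9760
θ=128.3°: R = R0 + s = 33 + 1.8558 = 34.8558
θ=162.5°: R = R0 + s = 33 + 0.0784 = 33.0784

θ=25.1°: 42.9760
θ=128.3°: 34.8558
θ=162.5°: 33.0784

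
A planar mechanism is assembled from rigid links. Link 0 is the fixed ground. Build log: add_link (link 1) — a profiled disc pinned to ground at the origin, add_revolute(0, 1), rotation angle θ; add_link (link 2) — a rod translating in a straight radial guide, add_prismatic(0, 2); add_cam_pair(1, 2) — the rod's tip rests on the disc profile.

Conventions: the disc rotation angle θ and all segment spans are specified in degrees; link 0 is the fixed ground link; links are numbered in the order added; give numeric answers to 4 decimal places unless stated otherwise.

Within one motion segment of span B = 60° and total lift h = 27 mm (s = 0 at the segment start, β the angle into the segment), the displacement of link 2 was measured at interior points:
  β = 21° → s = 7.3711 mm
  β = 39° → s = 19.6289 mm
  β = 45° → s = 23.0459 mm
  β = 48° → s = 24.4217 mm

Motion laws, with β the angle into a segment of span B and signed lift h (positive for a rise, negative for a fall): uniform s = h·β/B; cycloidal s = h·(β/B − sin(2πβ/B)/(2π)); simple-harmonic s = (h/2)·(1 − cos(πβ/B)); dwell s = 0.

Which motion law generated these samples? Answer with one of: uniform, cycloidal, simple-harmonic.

candidates at β/B = r: uniform s = h·r (linear in β); cycloidal s = h·(r − sin(2πr)/(2π)); simple-harmonic s = (h/2)(1 − cos(πr))
β=21°: printed 7.3711 | uniform 9.4500, cycloidal 5.9735, simple-harmonic 7.3711
β=39°: printed 19.6289 | uniform 17.5500, cycloidal 21.0265, simple-harmonic 19.6289
β=45°: printed 23.0459 | uniform 20.2500, cycloidal 24.5472, simple-harmonic 23.0459
β=48°: printed 24.4217 | uniform 21.6000, cycloidal 25.6869, simple-harmonic 24.4217
only one law matches every sample → simple-harmonic

simple-harmonic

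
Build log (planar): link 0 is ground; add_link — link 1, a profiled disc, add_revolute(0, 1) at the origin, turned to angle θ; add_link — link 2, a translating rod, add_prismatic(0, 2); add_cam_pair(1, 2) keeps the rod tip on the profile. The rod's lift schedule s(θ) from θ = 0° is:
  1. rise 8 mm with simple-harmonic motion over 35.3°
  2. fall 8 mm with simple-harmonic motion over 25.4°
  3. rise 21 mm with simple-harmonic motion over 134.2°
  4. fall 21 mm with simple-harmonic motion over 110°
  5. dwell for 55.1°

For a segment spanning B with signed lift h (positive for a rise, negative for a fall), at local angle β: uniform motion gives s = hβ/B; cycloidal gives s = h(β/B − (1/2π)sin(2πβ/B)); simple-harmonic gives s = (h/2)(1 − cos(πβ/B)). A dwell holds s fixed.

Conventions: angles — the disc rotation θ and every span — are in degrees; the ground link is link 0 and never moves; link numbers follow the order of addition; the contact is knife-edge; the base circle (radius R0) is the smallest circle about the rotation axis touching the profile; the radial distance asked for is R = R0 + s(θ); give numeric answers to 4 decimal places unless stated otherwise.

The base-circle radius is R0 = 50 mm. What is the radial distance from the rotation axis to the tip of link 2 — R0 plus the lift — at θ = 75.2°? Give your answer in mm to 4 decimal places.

seg 1 [0°–35.3°] simple-harmonic, h=8: full span → s += 8 → s = 8.0000
seg 2 [35.3°–60.7°] simple-harmonic, h=-8: full span → s += -8 → s = 0.0000
seg 3 [60.7°–194.9°] simple-harmonic, h=21: θ=75.2° here. β=14.5, B=134.2. 21/2·(1 − cos(π·0.1080)) = 0.5991 → s = 0.5991
R = R0 + s = 50 + 0.5991 = 50.5991

50.5991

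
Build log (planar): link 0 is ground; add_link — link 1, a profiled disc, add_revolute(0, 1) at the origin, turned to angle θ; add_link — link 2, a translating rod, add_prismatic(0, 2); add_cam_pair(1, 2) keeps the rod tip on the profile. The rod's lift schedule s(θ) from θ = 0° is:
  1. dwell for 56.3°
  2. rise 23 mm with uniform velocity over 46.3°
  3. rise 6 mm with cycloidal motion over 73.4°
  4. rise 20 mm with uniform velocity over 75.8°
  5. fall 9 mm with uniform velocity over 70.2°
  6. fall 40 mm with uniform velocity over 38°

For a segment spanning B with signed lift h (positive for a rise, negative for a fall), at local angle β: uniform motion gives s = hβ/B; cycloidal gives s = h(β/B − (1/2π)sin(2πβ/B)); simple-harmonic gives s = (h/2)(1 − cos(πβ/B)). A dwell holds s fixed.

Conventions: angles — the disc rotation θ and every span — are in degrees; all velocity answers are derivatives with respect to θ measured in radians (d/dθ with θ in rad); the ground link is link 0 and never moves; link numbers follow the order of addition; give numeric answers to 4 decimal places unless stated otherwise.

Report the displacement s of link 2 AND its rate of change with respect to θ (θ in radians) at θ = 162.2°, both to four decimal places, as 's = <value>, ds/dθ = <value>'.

seg 1 [0°–56.3°] dwell: s stays 0.0000
seg 2 [56.3°–102.6°] uniform, h=23: full span → s += 23 → s = 23.0000
seg 3 [102.6°–176°] cycloidal, h=6: θ=162.2° here. β=59.6, B=73.4. 6·(0.8120 − sin(2π·0.8120)/(2π)) = 5.7553 → s = 28.7553
velocity in seg [102.6°–176°] (cycloidal), θ in radians: β = 59.6° = 1.0402 rad, B = 73.4° = 1.2811 rad; ds/dθ = (h/B)(1 − cos(2πβ/B)) = (6/1.2811)(1 − cos(2π·0.8120)) = 2.905150 mm/rad

s = 28.7553, ds/dθ = 2.9052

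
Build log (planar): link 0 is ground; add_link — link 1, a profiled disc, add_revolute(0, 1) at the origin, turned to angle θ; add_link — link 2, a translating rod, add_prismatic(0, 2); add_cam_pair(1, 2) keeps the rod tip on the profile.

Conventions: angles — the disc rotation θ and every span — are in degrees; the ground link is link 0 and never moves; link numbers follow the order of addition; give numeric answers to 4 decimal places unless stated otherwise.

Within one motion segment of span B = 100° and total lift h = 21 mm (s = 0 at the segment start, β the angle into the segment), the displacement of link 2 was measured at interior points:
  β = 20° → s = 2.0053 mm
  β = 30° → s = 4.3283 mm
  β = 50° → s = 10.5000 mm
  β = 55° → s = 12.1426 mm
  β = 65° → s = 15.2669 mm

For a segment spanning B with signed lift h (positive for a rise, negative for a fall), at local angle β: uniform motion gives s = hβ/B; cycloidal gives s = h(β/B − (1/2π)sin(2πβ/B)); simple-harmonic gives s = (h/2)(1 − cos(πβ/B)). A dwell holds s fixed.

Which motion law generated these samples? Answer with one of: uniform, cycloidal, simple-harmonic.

candidates at β/B = r: uniform s = h·r (linear in β); cycloidal s = h·(r − sin(2πr)/(2π)); simple-harmonic s = (h/2)(1 − cos(πr))
β=20°: printed 2.0053 | uniform 4.2000, cycloidal 1.0213, simple-harmonic 2.0053
β=30°: printed 4.3283 | uniform 6.3000, cycloidal 3.1213, simple-harmonic 4.3283
β=50°: printed 10.5000 | uniform 10.5000, cycloidal 10.5000, simple-harmonic 10.5000
β=55°: printed 12.1426 | uniform 11.5500, cycloidal 12.5828, simple-harmonic 12.1426
β=65°: printed 15.2669 | uniform 13.6500, cycloidal 16.3539, simple-harmonic 15.2669
only one law matches every sample → simple-harmonic

simple-harmonic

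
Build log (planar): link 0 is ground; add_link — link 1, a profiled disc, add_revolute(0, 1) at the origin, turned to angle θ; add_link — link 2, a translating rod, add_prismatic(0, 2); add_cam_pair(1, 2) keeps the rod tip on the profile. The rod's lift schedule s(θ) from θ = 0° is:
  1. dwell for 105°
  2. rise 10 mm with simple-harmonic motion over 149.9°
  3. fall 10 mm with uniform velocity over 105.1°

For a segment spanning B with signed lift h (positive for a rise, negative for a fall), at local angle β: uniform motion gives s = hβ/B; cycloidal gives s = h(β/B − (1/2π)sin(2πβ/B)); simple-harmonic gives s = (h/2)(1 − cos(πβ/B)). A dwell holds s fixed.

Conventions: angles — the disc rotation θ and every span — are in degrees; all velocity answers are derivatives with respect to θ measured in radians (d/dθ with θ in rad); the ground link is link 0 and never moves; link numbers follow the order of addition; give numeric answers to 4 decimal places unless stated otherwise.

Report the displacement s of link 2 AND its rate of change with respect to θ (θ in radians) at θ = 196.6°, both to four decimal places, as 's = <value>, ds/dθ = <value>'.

seg 1 [0°–105°] dwell: s stays 0.0000
seg 2 [105°–254.9°] simple-harmonic, h=10: θ=196.6° here. β=91.6, B=149.9. 10/2·(1 − cos(π·0.6111)) = 6.7096 → s = 6.7096
velocity in seg [105°–254.9°] (simple-harmonic), θ in radians: β = 91.6° = 1.5987 rad, B = 149.9° = 2.6162 rad; ds/dθ = (πh/(2B)) sin(πβ/B) = (π·10/(2·2.6162)) sin(π·0.6111) = 5.642156 mm/rad

s = 6.7096, ds/dθ = 5.6422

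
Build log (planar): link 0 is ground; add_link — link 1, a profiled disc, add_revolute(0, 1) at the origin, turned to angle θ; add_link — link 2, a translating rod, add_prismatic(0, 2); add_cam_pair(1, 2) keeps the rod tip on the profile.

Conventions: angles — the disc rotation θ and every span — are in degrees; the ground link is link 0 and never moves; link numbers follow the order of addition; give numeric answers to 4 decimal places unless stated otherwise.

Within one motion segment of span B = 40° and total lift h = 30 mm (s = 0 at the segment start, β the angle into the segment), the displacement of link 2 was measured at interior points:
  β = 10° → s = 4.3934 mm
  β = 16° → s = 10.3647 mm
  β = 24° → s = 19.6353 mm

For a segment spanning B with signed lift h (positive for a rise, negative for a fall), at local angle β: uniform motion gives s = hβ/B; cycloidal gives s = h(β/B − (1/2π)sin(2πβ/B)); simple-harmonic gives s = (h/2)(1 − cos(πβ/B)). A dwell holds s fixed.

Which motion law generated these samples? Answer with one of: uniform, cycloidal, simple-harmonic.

candidates at β/B = r: uniform s = h·r (linear in β); cycloidal s = h·(r − sin(2πr)/(2π)); simple-harmonic s = (h/2)(1 − cos(πr))
β=10°: printed 4.3934 | uniform 7.5000, cycloidal 2.7254, simple-harmonic 4.3934
β=16°: printed 10.3647 | uniform 12.0000, cycloidal 9.1935, simple-harmonic 10.3647
β=24°: printed 19.6353 | uniform 18.0000, cycloidal 20.8065, simple-harmonic 19.6353
only one law matches every sample → simple-harmonic

simple-harmonic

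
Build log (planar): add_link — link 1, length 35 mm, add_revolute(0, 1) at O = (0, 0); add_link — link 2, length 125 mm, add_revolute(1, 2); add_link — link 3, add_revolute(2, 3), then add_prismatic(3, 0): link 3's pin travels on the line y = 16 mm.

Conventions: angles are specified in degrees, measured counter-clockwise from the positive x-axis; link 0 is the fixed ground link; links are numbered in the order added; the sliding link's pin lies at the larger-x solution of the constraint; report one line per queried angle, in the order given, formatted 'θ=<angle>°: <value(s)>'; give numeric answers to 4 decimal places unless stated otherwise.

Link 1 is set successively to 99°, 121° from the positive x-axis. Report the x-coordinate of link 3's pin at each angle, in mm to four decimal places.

geometry: r = 35 mm, L = 125 mm, e = 16 mm
θ=99°: crank pin P = (r cos θ, r sin θ) = (-5.475206, 34.569092)
θ=99°: h = r sin θ − e = 34.569092 − 16 = 18.569092
θ=99°: x = r cos θ + √(L² − h²) = -5.475206 + 123.613061 = 118.137855
θ=121°: crank pin P = (r cos θ, r sin θ) = (-18.026333, 30.000856)
θ=121°: h = r sin θ − e = 30.000856 − 16 = 14.000856
θ=121°: x = r cos θ + √(L² − h²) = -18.026333 + 124.213429 = 106.187097

θ=99°: 118.1379
θ=121°: 106.1871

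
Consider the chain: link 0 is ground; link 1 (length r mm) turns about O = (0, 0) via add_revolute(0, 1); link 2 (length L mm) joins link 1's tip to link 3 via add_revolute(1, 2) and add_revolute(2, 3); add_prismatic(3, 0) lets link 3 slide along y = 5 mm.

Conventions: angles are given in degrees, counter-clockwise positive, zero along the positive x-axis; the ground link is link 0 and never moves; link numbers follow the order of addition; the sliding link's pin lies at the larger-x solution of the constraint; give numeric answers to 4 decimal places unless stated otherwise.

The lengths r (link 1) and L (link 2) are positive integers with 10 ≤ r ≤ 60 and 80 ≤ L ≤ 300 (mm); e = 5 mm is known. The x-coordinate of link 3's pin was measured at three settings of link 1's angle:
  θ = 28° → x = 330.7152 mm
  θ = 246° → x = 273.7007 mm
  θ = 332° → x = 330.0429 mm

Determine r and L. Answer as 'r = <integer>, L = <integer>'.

constraint per measurement: (x − r cos θ)² + (r sin θ − e)² = L²
subtracting the θ₁ and θ₂ equations cancels the r² and L² terms:
r = (x₁² − x₂²) / (2[(x₁cos θ₁ + e sin θ₁) − (x₂cos θ₂ + e sin θ₂)]) = 42.0000 → r = 42
L² = (x₁ − r cos θ₁)² + (r sin θ₁ − e)² = 86436.0135 → L = 294.0000 → L = 294
check at θ₃=332°: x = 330.0429 (printed 330.0429) ✓

r = 42, L = 294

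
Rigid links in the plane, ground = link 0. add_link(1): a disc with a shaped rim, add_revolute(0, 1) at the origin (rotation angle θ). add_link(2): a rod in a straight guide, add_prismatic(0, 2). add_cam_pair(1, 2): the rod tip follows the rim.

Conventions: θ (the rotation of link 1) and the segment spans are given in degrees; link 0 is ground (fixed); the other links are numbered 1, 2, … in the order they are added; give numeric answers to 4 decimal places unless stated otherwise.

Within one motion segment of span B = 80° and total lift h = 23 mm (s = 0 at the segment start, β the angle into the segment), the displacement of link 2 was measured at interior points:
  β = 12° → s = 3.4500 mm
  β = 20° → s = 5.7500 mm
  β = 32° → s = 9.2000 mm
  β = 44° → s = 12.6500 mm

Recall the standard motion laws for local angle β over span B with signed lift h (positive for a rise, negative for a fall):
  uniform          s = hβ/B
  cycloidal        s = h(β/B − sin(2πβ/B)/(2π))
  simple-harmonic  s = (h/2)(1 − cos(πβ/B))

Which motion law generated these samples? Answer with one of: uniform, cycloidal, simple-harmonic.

candidates at β/B = r: uniform s = h·r (linear in β); cycloidal s = h·(r − sin(2πr)/(2π)); simple-harmonic s = (h/2)(1 − cos(πr))
β=12°: printed 3.4500 | uniform 3.4500, cycloidal 0.4885, simple-harmonic 1.2534
β=20°: printed 5.7500 | uniform 5.7500, cycloidal 2.0894, simple-harmonic 3.3683
β=32°: printed 9.2000 | uniform 9.2000, cycloidal 7.0484, simple-harmonic 7.9463
β=44°: printed 12.6500 | uniform 12.6500, cycloidal 13.7812, simple-harmonic 13.2990
only one law matches every sample → uniform

uniform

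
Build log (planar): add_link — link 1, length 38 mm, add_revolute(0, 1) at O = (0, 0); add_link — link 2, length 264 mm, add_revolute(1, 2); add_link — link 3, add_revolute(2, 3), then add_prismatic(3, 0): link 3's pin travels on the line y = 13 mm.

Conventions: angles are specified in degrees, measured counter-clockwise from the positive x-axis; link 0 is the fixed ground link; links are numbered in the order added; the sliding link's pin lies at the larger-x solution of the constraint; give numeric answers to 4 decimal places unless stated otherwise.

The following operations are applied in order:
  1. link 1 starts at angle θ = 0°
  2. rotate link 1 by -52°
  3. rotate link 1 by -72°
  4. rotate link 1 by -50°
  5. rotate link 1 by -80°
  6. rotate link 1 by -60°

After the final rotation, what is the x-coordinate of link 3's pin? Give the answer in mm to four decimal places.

geometry: r = 38 mm, L = 264 mm, e = 13 mm; θ starts at 0°
rotate link 1 by -52°: θ ← 0° -52° = -52°
rotate link 1 by -72°: θ ← -52° -72° = -124°
rotate link 1 by -50°: θ ← -124° -50° = -174°
rotate link 1 by -80°: θ ← -174° -80° = -254°
rotate link 1 by -60°: θ ← -254° -60° = -314°
crank pin P = (r cos θ, r sin θ) = (26.397018, 27.334912)
h = r sin θ − e = 27.334912 − 13 = 14.334912
x = r cos θ + √(L² − h²) = 26.397018 + 263.610528 = 290.007546

290.0075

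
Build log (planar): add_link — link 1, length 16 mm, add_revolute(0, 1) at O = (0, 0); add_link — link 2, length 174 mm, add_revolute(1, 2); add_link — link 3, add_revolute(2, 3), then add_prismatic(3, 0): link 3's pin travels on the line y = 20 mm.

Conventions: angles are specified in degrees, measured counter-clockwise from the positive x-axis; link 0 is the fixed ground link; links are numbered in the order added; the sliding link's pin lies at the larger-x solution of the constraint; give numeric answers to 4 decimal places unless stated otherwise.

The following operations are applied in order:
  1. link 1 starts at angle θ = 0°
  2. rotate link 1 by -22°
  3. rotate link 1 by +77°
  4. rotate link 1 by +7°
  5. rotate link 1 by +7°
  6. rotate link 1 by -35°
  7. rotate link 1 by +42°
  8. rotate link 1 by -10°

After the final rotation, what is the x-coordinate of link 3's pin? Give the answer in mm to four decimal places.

geometry: r = 16 mm, L = 174 mm, e = 20 mm; θ starts at 0°
rotate link 1 by -22°: θ ← 0° -22° = -22°
rotate link 1 by +77°: θ ← -22° +77° = 55°
rotate link 1 by +7°: θ ← 55° +7° = 62°
rotate link 1 by +7°: θ ← 62° +7° = 69°
rotate link 1 by -35°: θ ← 69° -35° = 34°
rotate link 1 by +42°: θ ← 34° +42° = 76°
rotate link 1 by -10°: θ ← 76° -10° = 66°
crank pin P = (r cos θ, r sin θ) = (6.507786, 14.616727)
h = r sin θ − e = 14.616727 − 20 = -5.383273
x = r cos θ + √(L² − h²) = 6.507786 + 173.916705 = 180.424492

180.4245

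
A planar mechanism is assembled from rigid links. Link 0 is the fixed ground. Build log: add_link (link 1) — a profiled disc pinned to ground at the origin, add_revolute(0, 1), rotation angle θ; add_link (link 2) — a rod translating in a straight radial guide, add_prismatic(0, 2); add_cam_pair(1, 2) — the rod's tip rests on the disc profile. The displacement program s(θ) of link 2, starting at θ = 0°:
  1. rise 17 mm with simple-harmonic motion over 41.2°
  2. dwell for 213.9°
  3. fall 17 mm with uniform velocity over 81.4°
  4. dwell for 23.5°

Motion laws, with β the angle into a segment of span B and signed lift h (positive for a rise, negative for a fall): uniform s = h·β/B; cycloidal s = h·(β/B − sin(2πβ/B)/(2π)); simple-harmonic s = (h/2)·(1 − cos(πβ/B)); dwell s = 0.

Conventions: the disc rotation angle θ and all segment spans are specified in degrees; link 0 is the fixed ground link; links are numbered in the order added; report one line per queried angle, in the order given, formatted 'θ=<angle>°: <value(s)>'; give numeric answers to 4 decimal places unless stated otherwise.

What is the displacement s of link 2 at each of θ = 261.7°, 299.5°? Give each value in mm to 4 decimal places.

seg 1 [0°–41.2°] simple-harmonic, h=17: full span → s += 17 → s = 17.0000
seg 2 [41.2°–255.1°] dwell: s stays 17.0000
seg 3 [255.1°–336.5°] uniform, h=-17: θ=261.7° here. β=6.6, B=81.4. -17·6.6/81.4 = -1.3784 → s = 15.6216
seg 3 [255.1°–336.5°] uniform, h=-17: θ=299.5° here. β=44.4, B=81.4. -17·44.4/81.4 = -9.2727 → s = 7.7273

θ=261.7°: 15.6216
θ=299.5°: 7.7273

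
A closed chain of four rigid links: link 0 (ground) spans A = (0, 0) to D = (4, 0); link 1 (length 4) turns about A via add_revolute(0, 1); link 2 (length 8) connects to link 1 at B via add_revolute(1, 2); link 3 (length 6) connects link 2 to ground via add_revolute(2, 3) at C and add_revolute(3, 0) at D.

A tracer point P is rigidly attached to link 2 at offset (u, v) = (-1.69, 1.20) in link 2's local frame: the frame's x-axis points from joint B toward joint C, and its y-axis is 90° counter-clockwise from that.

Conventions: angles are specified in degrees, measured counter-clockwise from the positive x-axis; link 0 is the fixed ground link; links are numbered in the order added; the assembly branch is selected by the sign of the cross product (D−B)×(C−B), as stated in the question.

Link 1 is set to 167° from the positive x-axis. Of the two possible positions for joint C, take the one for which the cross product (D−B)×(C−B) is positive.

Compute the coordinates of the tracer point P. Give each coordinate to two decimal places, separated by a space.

A=(0,0), D=(4.00,0)
B = A + 4.00·(cos167°, sin167°) = (-3.8975, 0.8998)
|BD| = 7.9486
circle(B,8.00) ∩ circle(D,6.00): a=5.7356, h=5.5770
  candidates: C₊=(2.4326,5.7917) cross=44.329; C₋=(1.1699,-5.2906) cross=-44.329
  branch + wants cross > 0 → take C=(2.4326,5.7917) (cross=44.329)
ex = (C−B)/|BC| = (0.7913,0.6115); ey = (-0.6115,0.7913)
P = B + -1.69·ex + 1.20·ey = (-5.9685,0.8159)

-5.97 0.82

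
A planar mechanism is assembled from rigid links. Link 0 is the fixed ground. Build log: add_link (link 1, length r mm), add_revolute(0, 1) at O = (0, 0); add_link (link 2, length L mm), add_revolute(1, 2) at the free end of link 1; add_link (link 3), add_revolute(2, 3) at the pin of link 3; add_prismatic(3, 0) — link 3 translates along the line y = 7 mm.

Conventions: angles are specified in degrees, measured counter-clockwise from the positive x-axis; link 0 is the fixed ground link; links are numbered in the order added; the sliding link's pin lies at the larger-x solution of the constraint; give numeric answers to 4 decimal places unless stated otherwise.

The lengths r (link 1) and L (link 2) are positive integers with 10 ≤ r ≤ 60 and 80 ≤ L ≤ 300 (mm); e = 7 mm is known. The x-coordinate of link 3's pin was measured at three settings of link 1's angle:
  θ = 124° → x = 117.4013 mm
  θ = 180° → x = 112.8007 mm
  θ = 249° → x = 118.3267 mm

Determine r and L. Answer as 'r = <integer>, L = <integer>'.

constraint per measurement: (x − r cos θ)² + (r sin θ − e)² = L²
subtracting the θ₁ and θ₂ equations cancels the r² and L² terms:
r = (x₁² − x₂²) / (2[(x₁cos θ₁ + e sin θ₁) − (x₂cos θ₂ + e sin θ₂)]) = 9.9999 → r = 10
L² = (x₁ − r cos θ₁)² + (r sin θ₁ − e)² = 15128.9995 → L = 123.0000 → L = 123
check at θ₃=249°: x = 118.3267 (printed 118.3267) ✓

r = 10, L = 123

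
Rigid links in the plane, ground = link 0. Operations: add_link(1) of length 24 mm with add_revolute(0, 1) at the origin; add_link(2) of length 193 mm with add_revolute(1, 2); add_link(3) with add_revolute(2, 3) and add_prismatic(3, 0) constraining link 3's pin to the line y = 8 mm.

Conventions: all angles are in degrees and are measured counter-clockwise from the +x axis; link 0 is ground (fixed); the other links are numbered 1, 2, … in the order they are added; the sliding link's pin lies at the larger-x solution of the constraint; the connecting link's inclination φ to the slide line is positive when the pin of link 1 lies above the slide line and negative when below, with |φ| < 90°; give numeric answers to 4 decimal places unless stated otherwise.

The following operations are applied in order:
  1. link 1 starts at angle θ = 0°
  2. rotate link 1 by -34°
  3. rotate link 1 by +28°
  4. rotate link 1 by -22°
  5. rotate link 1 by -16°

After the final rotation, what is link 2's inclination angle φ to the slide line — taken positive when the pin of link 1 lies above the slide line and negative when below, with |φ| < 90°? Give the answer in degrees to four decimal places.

geometry: r = 24 mm, L = 193 mm, e = 8 mm; θ starts at 0°
rotate link 1 by -34°: θ ← 0° -34° = -34°
rotate link 1 by +28°: θ ← -34° +28° = -6°
rotate link 1 by -22°: θ ← -6° -22° = -28°
rotate link 1 by -16°: θ ← -28° -16° = -44°
h = r sin θ − e = -16.671801 − 8 = -24.671801
sin φ = h / L = -24.671801 / 193 = -0.12783317
φ = arcsin(-0.12783317) = -7.344397°

-7.3444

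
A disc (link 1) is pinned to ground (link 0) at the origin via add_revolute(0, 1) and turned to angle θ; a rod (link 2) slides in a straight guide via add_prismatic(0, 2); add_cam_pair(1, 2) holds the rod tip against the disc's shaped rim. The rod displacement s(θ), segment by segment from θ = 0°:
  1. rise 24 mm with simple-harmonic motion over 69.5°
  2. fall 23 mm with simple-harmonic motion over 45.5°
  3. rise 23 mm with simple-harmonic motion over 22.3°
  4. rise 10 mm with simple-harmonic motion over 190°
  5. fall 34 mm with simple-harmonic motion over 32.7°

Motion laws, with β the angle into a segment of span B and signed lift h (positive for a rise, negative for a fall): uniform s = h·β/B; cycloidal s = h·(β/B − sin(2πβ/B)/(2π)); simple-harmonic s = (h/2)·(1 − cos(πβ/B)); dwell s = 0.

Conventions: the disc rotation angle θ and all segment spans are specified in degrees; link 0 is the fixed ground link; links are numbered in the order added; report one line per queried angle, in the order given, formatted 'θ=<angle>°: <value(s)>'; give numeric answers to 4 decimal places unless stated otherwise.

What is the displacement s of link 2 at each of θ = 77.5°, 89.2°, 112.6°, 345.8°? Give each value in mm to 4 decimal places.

segment 1 (0° to 69.5°, simple-harmonic, h = 24) is passed completely: s = 0.0000 + (24) = 24.0000
θ = 77.5° falls in segment 2 (69.5° to 115°, simple-harmonic, h = -23): β = 77.5 − 69.5 = 8°, B = 45.5°; Δs = -23/2·(1 − cos(π·0.1758)) = -1.7102; s = 24.0000 − 1.7102 = 22.2898
θ = 89.2° falls in segment 2 (69.5° to 115°, simple-harmonic, h = -23): β = 89.2 − 69.5 = 19.7°, B = 45.5°; Δs = -23/2·(1 − cos(π·0.4330)) = -9.0961; s = 24.0000 − 9.0961 = 14.9039
θ = 112.6° falls in segment 2 (69.5° to 115°, simple-harmonic, h = -23): β = 112.6 − 69.5 = 43.1°, B = 45.5°; Δs = -23/2·(1 − cos(π·0.9473)) = -22.8425; s = 24.0000 − 22.8425 = 1.1575
segment 2 (69.5° to 115°, simple-harmonic, h = -23) is passed completely: s = 24.0000 + (-23) = 1.0000
segment 3 (115° to 137.3°, simple-harmonic, h = 23) is passed completely: s = 1.0000 + (23) = 24.0000
segment 4 (137.3° to 327.3°, simple-harmonic, h = 10) is passed completely: s = 24.0000 + (10) = 34.0000
θ = 345.8° falls in segment 5 (327.3° to 360°, simple-harmonic, h = -34): β = 345.8 − 327.3 = 18.5°, B = 32.7°; Δs = -34/2·(1 − cos(π·0.5657)) = -20.4866; s = 34.0000 − 20.4866 = 13.5134

θ=77.5°: 22.2898
θ=89.2°: 14.9039
θ=112.6°: 1.1575
θ=345.8°: 13.5134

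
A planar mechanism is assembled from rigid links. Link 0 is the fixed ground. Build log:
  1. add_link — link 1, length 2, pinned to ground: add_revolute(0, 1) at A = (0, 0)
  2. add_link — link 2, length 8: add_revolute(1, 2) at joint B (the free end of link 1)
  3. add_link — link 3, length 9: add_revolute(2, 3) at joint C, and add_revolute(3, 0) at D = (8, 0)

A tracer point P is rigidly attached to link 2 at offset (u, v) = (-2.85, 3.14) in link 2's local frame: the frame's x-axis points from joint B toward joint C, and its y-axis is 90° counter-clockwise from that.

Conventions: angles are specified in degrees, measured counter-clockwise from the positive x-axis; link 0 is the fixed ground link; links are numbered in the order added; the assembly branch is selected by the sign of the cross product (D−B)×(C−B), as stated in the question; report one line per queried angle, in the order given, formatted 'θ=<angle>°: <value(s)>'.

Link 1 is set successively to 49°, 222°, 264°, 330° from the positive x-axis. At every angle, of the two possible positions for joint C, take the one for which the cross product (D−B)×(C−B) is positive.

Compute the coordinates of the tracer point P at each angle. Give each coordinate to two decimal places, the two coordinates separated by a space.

A=(0,0), D=(8.00,0)
θ=49°: B = A + 2.00·(cos49°, sin49°) = (1.3121, 1.5094)
θ=49°: |BD| = 6.8561
θ=49°: circle(B,8.00) ∩ circle(D,9.00): a=2.1883, h=7.6949
θ=49°:   candidates: C₊=(5.1408,8.5338) cross=52.757; C₋=(1.7526,-6.4784) cross=-52.757
θ=49°:   branch + wants cross > 0 → take C=(5.1408,8.5338) (cross=52.757)
θ=49°: ex = (C−B)/|BC| = (0.4786,0.8780); ey = (-0.8780,0.4786)
θ=49°: P = B + -2.85·ex + 3.14·ey = (-2.8089,0.5098)
θ=222°: B = A + 2.00·(cos222°, sin222°) = (-1.4863, -1.3383)
θ=222°: |BD| = 9.5802
θ=222°: circle(B,8.00) ∩ circle(D,9.00): a=3.9029, h=6.9834
θ=222°:   candidates: C₊=(1.4028,6.1218) cross=66.902; C₋=(3.3538,-7.7080) cross=-66.902
θ=222°:   branch + wants cross > 0 → take C=(1.4028,6.1218) (cross=66.902)
θ=222°: ex = (C−B)/|BC| = (0.3611,0.9325); ey = (-0.9325,0.3611)
θ=222°: P = B + -2.85·ex + 3.14·ey = (-5.4436,-2.8620)
θ=264°: B = A + 2.00·(cos264°, sin264°) = (-0.2091, -1.9890)
θ=264°: |BD| = 8.4466
θ=264°: circle(B,8.00) ∩ circle(D,9.00): a=3.2170, h=7.3247
θ=264°:   candidates: C₊=(1.1926,5.8872) cross=61.869; C₋=(4.6423,-8.3502) cross=-61.869
θ=264°:   branch + wants cross > 0 → take C=(1.1926,5.8872) (cross=61.869)
θ=264°: ex = (C−B)/|BC| = (0.1752,0.9845); ey = (-0.9845,0.1752)
θ=264°: P = B + -2.85·ex + 3.14·ey = (-3.7998,-4.2448)
θ=330°: B = A + 2.00·(cos330°, sin330°) = (1.7321, -1.0000)
θ=330°: |BD| = 6.3472
θ=330°: circle(B,8.00) ∩ circle(D,9.00): a=1.8344, h=7.7868
θ=330°:   candidates: C₊=(2.3168,6.9786) cross=49.425; C₋=(4.7704,-8.4006) cross=-49.425
θ=330°:   branch + wants cross > 0 → take C=(2.3168,6.9786) (cross=49.425)
θ=330°: ex = (C−B)/|BC| = (0.0731,0.9973); ey = (-0.9973,0.0731)
θ=330°: P = B + -2.85·ex + 3.14·ey = (-1.6079,-3.6129)

θ=49°: -2.81 0.51
θ=222°: -5.44 -2.86
θ=264°: -3.80 -4.24
θ=330°: -1.61 -3.61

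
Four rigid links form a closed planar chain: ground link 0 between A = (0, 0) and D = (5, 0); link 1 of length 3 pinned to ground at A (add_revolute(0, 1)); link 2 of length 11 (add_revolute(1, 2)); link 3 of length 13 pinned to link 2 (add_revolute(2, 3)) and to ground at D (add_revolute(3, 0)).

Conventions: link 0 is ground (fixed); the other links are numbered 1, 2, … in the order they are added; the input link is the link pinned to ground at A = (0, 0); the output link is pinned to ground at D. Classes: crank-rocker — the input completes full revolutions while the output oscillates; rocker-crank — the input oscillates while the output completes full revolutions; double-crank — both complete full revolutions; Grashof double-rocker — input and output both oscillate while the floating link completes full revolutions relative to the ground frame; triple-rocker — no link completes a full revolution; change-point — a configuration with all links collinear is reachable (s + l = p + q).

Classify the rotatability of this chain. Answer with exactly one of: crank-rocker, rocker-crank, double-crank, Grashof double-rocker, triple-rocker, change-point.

lengths: ground=5, input=3, coupler=11, output=13
sorted: s=3 (shortest), l=13 (longest), p+q=16
s + l = 16 vs p + q = 16
s + l = p + q → change-point (collinear configuration reachable)

change-point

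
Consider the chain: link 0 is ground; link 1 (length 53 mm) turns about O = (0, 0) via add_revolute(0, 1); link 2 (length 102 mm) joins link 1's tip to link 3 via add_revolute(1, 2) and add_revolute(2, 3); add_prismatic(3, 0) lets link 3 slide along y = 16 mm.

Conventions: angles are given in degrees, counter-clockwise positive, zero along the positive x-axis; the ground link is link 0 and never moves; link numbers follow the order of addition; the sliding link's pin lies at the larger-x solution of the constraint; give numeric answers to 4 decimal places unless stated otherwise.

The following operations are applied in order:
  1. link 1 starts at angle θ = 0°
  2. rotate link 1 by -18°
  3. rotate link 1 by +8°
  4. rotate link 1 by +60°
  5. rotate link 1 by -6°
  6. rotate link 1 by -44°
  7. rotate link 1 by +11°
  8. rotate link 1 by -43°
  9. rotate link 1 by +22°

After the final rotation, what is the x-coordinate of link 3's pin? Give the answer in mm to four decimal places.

geometry: r = 53 mm, L = 102 mm, e = 16 mm; θ starts at 0°
rotate link 1 by -18°: θ ← 0° -18° = -18°
rotate link 1 by +8°: θ ← -18° +8° = -10°
rotate link 1 by +60°: θ ← -10° +60° = 50°
rotate link 1 by -6°: θ ← 50° -6° = 44°
rotate link 1 by -44°: θ ← 44° -44° = 0°
rotate link 1 by +11°: θ ← 0° +11° = 11°
rotate link 1 by -43°: θ ← 11° -43° = -32°
rotate link 1 by +22°: θ ← -32° +22° = -10°
crank pin P = (r cos θ, r sin θ) = (52.194811, -9.203353)
h = r sin θ − e = -9.203353 − 16 = -25.203353
x = r cos θ + √(L² − h²) = 52.194811 + 98.837194 = 151.032005

151.0320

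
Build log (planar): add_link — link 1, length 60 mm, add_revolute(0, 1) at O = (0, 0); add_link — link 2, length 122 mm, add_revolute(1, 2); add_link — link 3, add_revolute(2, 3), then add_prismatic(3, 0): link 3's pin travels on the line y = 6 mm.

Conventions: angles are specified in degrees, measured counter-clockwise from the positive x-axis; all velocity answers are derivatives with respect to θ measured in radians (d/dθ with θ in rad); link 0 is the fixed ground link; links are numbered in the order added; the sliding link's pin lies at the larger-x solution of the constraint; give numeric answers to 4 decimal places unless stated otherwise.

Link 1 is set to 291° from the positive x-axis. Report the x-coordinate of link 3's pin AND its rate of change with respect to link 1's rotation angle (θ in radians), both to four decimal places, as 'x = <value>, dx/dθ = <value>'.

geometry: r = 60 mm, L = 122 mm, e = 6 mm
crank pin P = (r cos θ, r sin θ) = (21.502077, -56.014826)
h = r sin θ − e = -56.014826 − 6 = -62.014826
x = r cos θ + √(L² − h²) = 21.502077 + 105.062655 = 126.564732
dx/dθ = −r sin θ − h·r cos θ/√(L² − h²) (θ in radians; h = -62.014826) = 68.706753

x = 126.5647, dx/dθ = 68.7068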